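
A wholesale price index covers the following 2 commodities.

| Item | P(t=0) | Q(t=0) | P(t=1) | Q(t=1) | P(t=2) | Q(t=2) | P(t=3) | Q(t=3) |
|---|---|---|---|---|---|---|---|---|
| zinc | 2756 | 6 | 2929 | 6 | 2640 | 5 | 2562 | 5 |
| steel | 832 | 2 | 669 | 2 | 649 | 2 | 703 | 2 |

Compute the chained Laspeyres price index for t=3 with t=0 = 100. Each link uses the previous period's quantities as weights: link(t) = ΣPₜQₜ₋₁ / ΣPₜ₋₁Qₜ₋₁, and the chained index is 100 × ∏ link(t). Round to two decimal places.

92.33

Link t=0→t=1:
ΣP(t=1)Q(t=0) = 2929×6 + 669×2 = 17574 + 1338 = 18912
ΣP(t=0)Q(t=0) = 2756×6 + 832×2 = 16536 + 1664 = 18200
link = 18912/18200 = 1.039121
Link t=1→t=2:
ΣP(t=2)Q(t=1) = 2640×6 + 649×2 = 15840 + 1298 = 17138
ΣP(t=1)Q(t=1) = 2929×6 + 669×2 = 17574 + 1338 = 18912
link = 17138/18912 = 0.906197
Link t=2→t=3:
ΣP(t=3)Q(t=2) = 2562×5 + 703×2 = 12810 + 1406 = 14216
ΣP(t=2)Q(t=2) = 2640×5 + 649×2 = 13200 + 1298 = 14498
link = 14216/14498 = 0.980549
Chained index = 100 × 1.039121 × 0.906197 × 0.980549 = 92.3332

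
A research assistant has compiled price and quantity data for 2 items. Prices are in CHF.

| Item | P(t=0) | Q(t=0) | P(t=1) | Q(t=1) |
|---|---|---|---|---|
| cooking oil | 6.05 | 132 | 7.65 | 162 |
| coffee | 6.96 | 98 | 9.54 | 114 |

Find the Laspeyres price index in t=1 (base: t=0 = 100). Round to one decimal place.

Laspeyres price index uses base-period quantities as weights.
ΣP(t=1)·Q(t=0) = 7.65×132 + 9.54×98 = 1009.8 + 934.92 = 1944.72
ΣP(t=0)·Q(t=0) = 6.05×132 + 6.96×98 = 798.6 + 682.08 = 1480.68
Index = 1944.72 / 1480.68 × 100 = 131.3397

131.3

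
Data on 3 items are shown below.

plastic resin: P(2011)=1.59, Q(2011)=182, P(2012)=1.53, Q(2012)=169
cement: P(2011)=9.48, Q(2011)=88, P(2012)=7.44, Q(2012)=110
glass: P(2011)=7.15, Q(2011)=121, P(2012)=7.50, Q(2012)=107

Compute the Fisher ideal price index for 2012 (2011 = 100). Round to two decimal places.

91.53

Laspeyres component (base-period weights):
ΣP(2012)Q(2011) = 1.53×182 + 7.44×88 + 7.50×121 = 278.46 + 654.72 + 907.5 = 1840.68
ΣP(2011)Q(2011) = 1.59×182 + 9.48×88 + 7.15×121 = 289.38 + 834.24 + 865.15 = 1988.77
L = 1840.68 / 1988.77 × 100 = 92.5537
Paasche component (current-period weights):
ΣP(2012)Q(2012) = 1.53×169 + 7.44×110 + 7.50×107 = 258.57 + 818.4 + 802.5 = 1879.47
ΣP(2011)Q(2012) = 1.59×169 + 9.48×110 + 7.15×107 = 268.71 + 1042.8 + 765.05 = 2076.56
P = 1879.47 / 2076.56 × 100 = 90.5088
Fisher = √(L × P) = √(92.5537 × 90.5088) = 91.5255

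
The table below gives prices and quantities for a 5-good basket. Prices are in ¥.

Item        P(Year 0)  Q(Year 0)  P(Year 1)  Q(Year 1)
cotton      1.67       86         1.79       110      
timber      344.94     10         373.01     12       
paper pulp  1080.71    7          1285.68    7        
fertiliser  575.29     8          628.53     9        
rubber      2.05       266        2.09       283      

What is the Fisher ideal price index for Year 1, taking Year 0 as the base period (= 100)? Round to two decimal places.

Laspeyres component (base-period weights):
ΣP(Year 1)Q(Year 0) = 1.79×86 + 373.01×10 + 1285.68×7 + 628.53×8 + 2.09×266 = 153.94 + 3730.1 + 8999.76 + 5028.24 + 555.94 = 18467.98
ΣP(Year 0)Q(Year 0) = 1.67×86 + 344.94×10 + 1080.71×7 + 575.29×8 + 2.05×266 = 143.62 + 3449.4 + 7564.97 + 4602.32 + 545.3 = 16305.61
L = 18467.98 / 16305.61 × 100 = 113.2615
Paasche component (current-period weights):
ΣP(Year 1)Q(Year 1) = 1.79×110 + 373.01×12 + 1285.68×7 + 628.53×9 + 2.09×283 = 196.9 + 4476.12 + 8999.76 + 5656.77 + 591.47 = 19921.02
ΣP(Year 0)Q(Year 1) = 1.67×110 + 344.94×12 + 1080.71×7 + 575.29×9 + 2.05×283 = 183.7 + 4139.28 + 7564.97 + 5177.61 + 580.15 = 17645.71
P = 19921.02 / 17645.71 × 100 = 112.8944
Fisher = √(L × P) = √(113.2615 × 112.8944) = 113.0778

113.08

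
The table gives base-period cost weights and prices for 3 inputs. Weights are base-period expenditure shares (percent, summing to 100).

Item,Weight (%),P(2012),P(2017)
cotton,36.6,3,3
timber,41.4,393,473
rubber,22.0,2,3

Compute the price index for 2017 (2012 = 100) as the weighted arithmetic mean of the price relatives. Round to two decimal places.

119.43

cotton: 36.6 × (3/3) = 36.6 × 1.000000 = 36.6000
timber: 41.4 × (473/393) = 41.4 × 1.203562 = 49.8275
rubber: 22.0 × (3/2) = 22.0 × 1.500000 = 33.0000
Index = Σ wᵢ·(p₁ᵢ/p₀ᵢ) = 36.6000 + 49.8275 + 33.0000 = 119.4275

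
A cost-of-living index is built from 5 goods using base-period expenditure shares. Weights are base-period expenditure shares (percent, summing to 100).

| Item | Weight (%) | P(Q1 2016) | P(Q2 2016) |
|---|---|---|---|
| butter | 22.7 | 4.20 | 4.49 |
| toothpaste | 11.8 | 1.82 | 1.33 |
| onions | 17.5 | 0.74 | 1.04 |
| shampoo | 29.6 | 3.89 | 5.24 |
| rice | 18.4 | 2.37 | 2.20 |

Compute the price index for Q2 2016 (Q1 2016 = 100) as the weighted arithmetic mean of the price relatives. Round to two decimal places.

butter: 22.7 × (4.49/4.20) = 22.7 × 1.069048 = 24.2674
toothpaste: 11.8 × (1.33/1.82) = 11.8 × 0.730769 = 8.6231
onions: 17.5 × (1.04/0.74) = 17.5 × 1.405405 = 24.5946
shampoo: 29.6 × (5.24/3.89) = 29.6 × 1.347044 = 39.8725
rice: 18.4 × (2.20/2.37) = 18.4 × 0.928270 = 17.0802
Index = Σ wᵢ·(p₁ᵢ/p₀ᵢ) = 24.2674 + 8.6231 + 24.5946 + 39.8725 + 17.0802 = 114.4377

114.44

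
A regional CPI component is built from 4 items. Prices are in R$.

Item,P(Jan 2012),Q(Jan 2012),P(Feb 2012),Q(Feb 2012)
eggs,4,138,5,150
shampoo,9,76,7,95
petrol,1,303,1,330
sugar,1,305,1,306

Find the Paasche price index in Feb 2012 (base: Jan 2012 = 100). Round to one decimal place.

Paasche price index uses current-period quantities as weights.
ΣP(Feb 2012)·Q(Feb 2012) = 5×150 + 7×95 + 1×330 + 1×306 = 750 + 665 + 330 + 306 = 2051
ΣP(Jan 2012)·Q(Feb 2012) = 4×150 + 9×95 + 1×330 + 1×306 = 600 + 855 + 330 + 306 = 2091
Index = 2051 / 2091 × 100 = 98.0870

98.1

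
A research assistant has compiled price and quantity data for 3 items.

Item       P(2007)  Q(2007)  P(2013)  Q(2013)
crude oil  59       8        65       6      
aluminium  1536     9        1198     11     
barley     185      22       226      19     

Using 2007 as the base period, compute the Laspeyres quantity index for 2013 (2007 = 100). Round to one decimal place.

Laspeyres quantity index uses base-period prices as weights.
ΣP(2007)·Q(2013) = 59×6 + 1536×11 + 185×19 = 354 + 16896 + 3515 = 20765
ΣP(2007)·Q(2007) = 59×8 + 1536×9 + 185×22 = 472 + 13824 + 4070 = 18366
Index = 20765 / 18366 × 100 = 113.0622

113.1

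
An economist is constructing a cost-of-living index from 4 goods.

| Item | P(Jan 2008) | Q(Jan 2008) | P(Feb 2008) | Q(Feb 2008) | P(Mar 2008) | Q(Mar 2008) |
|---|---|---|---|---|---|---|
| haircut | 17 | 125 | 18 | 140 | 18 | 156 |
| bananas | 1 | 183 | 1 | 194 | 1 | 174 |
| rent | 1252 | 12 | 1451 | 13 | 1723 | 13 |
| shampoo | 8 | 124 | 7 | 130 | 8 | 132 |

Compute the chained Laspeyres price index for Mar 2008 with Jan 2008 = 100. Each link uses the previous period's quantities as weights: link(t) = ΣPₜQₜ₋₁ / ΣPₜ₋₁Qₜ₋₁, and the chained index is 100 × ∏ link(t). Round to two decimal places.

Link Jan 2008→Feb 2008:
ΣP(Feb 2008)Q(Jan 2008) = 18×125 + 1×183 + 1451×12 + 7×124 = 2250 + 183 + 17412 + 868 = 20713
ΣP(Jan 2008)Q(Jan 2008) = 17×125 + 1×183 + 1252×12 + 8×124 = 2125 + 183 + 15024 + 992 = 18324
link = 20713/18324 = 1.130375
Link Feb 2008→Mar 2008:
ΣP(Mar 2008)Q(Feb 2008) = 18×140 + 1×194 + 1723×13 + 8×130 = 2520 + 194 + 22399 + 1040 = 26153
ΣP(Feb 2008)Q(Feb 2008) = 18×140 + 1×194 + 1451×13 + 7×130 = 2520 + 194 + 18863 + 910 = 22487
link = 26153/22487 = 1.163028
Chained index = 100 × 1.130375 × 1.163028 = 131.4658

131.47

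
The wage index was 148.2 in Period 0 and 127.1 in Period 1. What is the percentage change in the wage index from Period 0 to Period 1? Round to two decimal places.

Change = (127.1 − 148.2) / 148.2 × 100
       = -21.1 / 148.2 × 100 = -14.2375%

-14.24%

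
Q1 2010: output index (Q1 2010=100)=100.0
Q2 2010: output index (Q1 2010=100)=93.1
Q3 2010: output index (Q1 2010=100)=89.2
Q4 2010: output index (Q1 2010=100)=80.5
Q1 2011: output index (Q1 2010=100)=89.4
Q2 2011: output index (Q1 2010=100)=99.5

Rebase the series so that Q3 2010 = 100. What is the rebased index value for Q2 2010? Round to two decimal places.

Rebased(Q2 2010) = 93.1 / 89.2 × 100 = 104.3722

104.37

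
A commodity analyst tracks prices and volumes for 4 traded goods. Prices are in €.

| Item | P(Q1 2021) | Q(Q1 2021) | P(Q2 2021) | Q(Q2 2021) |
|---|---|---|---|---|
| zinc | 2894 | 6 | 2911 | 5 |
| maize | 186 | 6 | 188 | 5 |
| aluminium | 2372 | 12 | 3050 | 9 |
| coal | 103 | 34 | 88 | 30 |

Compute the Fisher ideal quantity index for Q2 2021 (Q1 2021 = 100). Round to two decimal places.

78.66

Laspeyres component (base-period weights):
ΣP(Q1 2021)Q(Q2 2021) = 2894×5 + 186×5 + 2372×9 + 103×30 = 14470 + 930 + 21348 + 3090 = 39838
ΣP(Q1 2021)Q(Q1 2021) = 2894×6 + 186×6 + 2372×12 + 103×34 = 17364 + 1116 + 28464 + 3502 = 50446
L = 39838 / 50446 × 100 = 78.9716
Paasche component (current-period weights):
ΣP(Q2 2021)Q(Q2 2021) = 2911×5 + 188×5 + 3050×9 + 88×30 = 14555 + 940 + 27450 + 2640 = 45585
ΣP(Q2 2021)Q(Q1 2021) = 2911×6 + 188×6 + 3050×12 + 88×34 = 17466 + 1128 + 36600 + 2992 = 58186
P = 45585 / 58186 × 100 = 78.3436
Fisher = √(L × P) = √(78.9716 × 78.3436) = 78.6570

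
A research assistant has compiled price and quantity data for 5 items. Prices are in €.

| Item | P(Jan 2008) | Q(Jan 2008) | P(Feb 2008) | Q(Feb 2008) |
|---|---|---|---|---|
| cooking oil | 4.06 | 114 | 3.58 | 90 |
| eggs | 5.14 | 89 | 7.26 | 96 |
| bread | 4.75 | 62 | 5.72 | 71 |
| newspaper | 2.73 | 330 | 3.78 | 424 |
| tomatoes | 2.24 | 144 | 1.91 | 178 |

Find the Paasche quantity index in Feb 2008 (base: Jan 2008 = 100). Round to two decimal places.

Paasche quantity index uses current-period prices as weights.
ΣP(Feb 2008)·Q(Feb 2008) = 3.58×90 + 7.26×96 + 5.72×71 + 3.78×424 + 1.91×178 = 322.2 + 696.96 + 406.12 + 1602.72 + 339.98 = 3367.98
ΣP(Feb 2008)·Q(Jan 2008) = 3.58×114 + 7.26×89 + 5.72×62 + 3.78×330 + 1.91×144 = 408.12 + 646.14 + 354.64 + 1247.4 + 275.04 = 2931.34
Index = 3367.98 / 2931.34 × 100 = 114.8956

114.90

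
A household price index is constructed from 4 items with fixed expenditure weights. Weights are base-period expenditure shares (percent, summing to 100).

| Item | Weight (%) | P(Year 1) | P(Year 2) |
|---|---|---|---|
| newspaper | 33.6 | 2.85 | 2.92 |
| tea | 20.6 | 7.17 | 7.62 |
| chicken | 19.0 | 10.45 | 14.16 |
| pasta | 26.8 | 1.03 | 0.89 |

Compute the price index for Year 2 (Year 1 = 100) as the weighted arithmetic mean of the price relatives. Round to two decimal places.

105.22

newspaper: 33.6 × (2.92/2.85) = 33.6 × 1.024561 = 34.4253
tea: 20.6 × (7.62/7.17) = 20.6 × 1.062762 = 21.8929
chicken: 19.0 × (14.16/10.45) = 19.0 × 1.355024 = 25.7455
pasta: 26.8 × (0.89/1.03) = 26.8 × 0.864078 = 23.1573
Index = Σ wᵢ·(p₁ᵢ/p₀ᵢ) = 34.4253 + 21.8929 + 25.7455 + 23.1573 = 105.2209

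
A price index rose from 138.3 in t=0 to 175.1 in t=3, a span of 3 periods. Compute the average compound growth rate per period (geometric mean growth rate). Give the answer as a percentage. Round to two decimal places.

Growth factor = (175.1/138.3)^(1/3) = (1.266088)^(1/3) = 1.081819
Growth rate = 1.081819 − 1 = 0.081819 = 8.1819%

8.18%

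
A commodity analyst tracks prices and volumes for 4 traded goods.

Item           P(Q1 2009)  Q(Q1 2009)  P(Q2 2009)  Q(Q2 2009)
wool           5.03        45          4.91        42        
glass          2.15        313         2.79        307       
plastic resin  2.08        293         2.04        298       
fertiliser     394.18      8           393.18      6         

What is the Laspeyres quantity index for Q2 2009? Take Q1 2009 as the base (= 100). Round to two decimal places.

82.71

Laspeyres quantity index uses base-period prices as weights.
ΣP(Q1 2009)·Q(Q2 2009) = 5.03×42 + 2.15×307 + 2.08×298 + 394.18×6 = 211.26 + 660.05 + 619.84 + 2365.08 = 3856.23
ΣP(Q1 2009)·Q(Q1 2009) = 5.03×45 + 2.15×313 + 2.08×293 + 394.18×8 = 226.35 + 672.95 + 609.44 + 3153.44 = 4662.18
Index = 3856.23 / 4662.18 × 100 = 82.7130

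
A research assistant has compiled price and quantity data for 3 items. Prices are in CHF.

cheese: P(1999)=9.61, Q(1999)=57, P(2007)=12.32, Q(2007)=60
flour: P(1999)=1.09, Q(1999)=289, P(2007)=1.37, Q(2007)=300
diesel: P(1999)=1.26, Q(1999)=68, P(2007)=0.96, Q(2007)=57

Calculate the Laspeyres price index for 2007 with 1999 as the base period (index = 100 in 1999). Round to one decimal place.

122.7

Laspeyres price index uses base-period quantities as weights.
ΣP(2007)·Q(1999) = 12.32×57 + 1.37×289 + 0.96×68 = 702.24 + 395.93 + 65.28 = 1163.45
ΣP(1999)·Q(1999) = 9.61×57 + 1.09×289 + 1.26×68 = 547.77 + 315.01 + 85.68 = 948.46
Index = 1163.45 / 948.46 × 100 = 122.6673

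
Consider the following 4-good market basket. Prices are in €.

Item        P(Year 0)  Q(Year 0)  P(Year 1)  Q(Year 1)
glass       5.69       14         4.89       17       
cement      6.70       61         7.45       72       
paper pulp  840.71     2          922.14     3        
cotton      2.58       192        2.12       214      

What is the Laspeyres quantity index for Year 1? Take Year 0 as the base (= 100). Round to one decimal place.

Laspeyres quantity index uses base-period prices as weights.
ΣP(Year 0)·Q(Year 1) = 5.69×17 + 6.70×72 + 840.71×3 + 2.58×214 = 96.73 + 482.4 + 2522.13 + 552.12 = 3653.38
ΣP(Year 0)·Q(Year 0) = 5.69×14 + 6.70×61 + 840.71×2 + 2.58×192 = 79.66 + 408.7 + 1681.42 + 495.36 = 2665.14
Index = 3653.38 / 2665.14 × 100 = 137.0802

137.1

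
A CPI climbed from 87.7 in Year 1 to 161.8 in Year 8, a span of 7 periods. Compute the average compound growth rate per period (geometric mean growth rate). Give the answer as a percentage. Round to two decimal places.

9.14%

Growth factor = (161.8/87.7)^(1/7) = (1.844926)^(1/7) = 1.091433
Growth rate = 1.091433 − 1 = 0.091433 = 9.1433%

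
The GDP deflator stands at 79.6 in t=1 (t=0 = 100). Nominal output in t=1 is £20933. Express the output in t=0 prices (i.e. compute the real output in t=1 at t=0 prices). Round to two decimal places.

Real = Nominal ÷ (Index/100) = 20933 ÷ (79.6/100)
     = 20933 ÷ 0.796 = 26297.7387

26297.74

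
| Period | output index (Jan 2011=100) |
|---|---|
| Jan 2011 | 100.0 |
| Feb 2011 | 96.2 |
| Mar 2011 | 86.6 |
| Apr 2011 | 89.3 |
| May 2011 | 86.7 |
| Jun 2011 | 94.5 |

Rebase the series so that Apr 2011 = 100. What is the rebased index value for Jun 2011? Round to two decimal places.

105.82

Rebased(Jun 2011) = 94.5 / 89.3 × 100 = 105.8231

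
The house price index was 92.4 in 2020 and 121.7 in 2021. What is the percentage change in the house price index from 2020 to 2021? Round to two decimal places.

31.71%

Change = (121.7 − 92.4) / 92.4 × 100
       = 29.3 / 92.4 × 100 = 31.7100%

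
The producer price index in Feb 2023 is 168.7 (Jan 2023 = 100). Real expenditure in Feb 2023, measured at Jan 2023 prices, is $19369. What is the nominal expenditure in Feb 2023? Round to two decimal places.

Nominal = Real × (Index/100) = 19369 × (168.7/100)
        = 19369 × 1.687 = 32675.5030

32675.50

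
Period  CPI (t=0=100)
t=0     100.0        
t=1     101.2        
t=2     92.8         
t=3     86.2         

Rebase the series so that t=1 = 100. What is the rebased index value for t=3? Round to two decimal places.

85.18

Rebased(t=3) = 86.2 / 101.2 × 100 = 85.1779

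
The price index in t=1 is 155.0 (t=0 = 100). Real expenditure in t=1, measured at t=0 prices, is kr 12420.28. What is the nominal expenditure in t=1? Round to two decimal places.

19251.43

Nominal = Real × (Index/100) = 12420.28 × (155.0/100)
        = 12420.28 × 1.550 = 19251.4340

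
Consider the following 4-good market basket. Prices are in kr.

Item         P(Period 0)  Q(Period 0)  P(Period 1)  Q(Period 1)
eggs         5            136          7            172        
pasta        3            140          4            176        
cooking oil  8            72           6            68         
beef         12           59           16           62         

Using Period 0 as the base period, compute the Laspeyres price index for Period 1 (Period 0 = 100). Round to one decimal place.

Laspeyres price index uses base-period quantities as weights.
ΣP(Period 1)·Q(Period 0) = 7×136 + 4×140 + 6×72 + 16×59 = 952 + 560 + 432 + 944 = 2888
ΣP(Period 0)·Q(Period 0) = 5×136 + 3×140 + 8×72 + 12×59 = 680 + 420 + 576 + 708 = 2384
Index = 2888 / 2384 × 100 = 121.1409

121.1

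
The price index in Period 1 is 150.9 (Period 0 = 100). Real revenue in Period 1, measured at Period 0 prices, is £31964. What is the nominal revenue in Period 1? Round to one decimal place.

48233.7

Nominal = Real × (Index/100) = 31964 × (150.9/100)
        = 31964 × 1.509 = 48233.6760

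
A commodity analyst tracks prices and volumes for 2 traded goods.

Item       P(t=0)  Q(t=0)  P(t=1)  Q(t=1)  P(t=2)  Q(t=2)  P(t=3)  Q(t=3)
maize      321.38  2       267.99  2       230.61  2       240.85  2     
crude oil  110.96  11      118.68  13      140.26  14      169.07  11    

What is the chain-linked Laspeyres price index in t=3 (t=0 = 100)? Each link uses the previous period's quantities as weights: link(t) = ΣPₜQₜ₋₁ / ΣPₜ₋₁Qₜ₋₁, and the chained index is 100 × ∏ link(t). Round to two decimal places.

127.59

Link t=0→t=1:
ΣP(t=1)Q(t=0) = 267.99×2 + 118.68×11 = 535.98 + 1305.48 = 1841.46
ΣP(t=0)Q(t=0) = 321.38×2 + 110.96×11 = 642.76 + 1220.56 = 1863.32
link = 1841.46/1863.32 = 0.988268
Link t=1→t=2:
ΣP(t=2)Q(t=1) = 230.61×2 + 140.26×13 = 461.22 + 1823.38 = 2284.6
ΣP(t=1)Q(t=1) = 267.99×2 + 118.68×13 = 535.98 + 1542.84 = 2078.82
link = 2284.6/2078.82 = 1.098989
Link t=2→t=3:
ΣP(t=3)Q(t=2) = 240.85×2 + 169.07×14 = 481.7 + 2366.98 = 2848.68
ΣP(t=2)Q(t=2) = 230.61×2 + 140.26×14 = 461.22 + 1963.64 = 2424.86
link = 2848.68/2424.86 = 1.174781
Chained index = 100 × 0.988268 × 1.098989 × 1.174781 = 127.5925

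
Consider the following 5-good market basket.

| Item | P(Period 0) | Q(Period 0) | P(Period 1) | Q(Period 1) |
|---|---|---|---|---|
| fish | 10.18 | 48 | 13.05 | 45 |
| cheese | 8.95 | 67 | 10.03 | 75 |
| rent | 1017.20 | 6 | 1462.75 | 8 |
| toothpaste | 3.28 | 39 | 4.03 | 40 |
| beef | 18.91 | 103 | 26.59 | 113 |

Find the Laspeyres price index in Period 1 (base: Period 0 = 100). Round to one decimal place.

140.0

Laspeyres price index uses base-period quantities as weights.
ΣP(Period 1)·Q(Period 0) = 13.05×48 + 10.03×67 + 1462.75×6 + 4.03×39 + 26.59×103 = 626.4 + 672.01 + 8776.5 + 157.17 + 2738.77 = 12970.85
ΣP(Period 0)·Q(Period 0) = 10.18×48 + 8.95×67 + 1017.20×6 + 3.28×39 + 18.91×103 = 488.64 + 599.65 + 6103.2 + 127.92 + 1947.73 = 9267.14
Index = 12970.85 / 9267.14 × 100 = 139.9661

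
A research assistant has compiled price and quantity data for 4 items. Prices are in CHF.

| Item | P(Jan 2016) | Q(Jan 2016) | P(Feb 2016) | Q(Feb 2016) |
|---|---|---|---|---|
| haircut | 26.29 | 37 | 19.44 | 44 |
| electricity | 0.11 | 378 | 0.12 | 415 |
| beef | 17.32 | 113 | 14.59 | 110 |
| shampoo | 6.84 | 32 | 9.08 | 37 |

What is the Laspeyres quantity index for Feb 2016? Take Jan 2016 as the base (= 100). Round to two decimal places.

Laspeyres quantity index uses base-period prices as weights.
ΣP(Jan 2016)·Q(Feb 2016) = 26.29×44 + 0.11×415 + 17.32×110 + 6.84×37 = 1156.76 + 45.65 + 1905.2 + 253.08 = 3360.69
ΣP(Jan 2016)·Q(Jan 2016) = 26.29×37 + 0.11×378 + 17.32×113 + 6.84×32 = 972.73 + 41.58 + 1957.16 + 218.88 = 3190.35
Index = 3360.69 / 3190.35 × 100 = 105.3392

105.34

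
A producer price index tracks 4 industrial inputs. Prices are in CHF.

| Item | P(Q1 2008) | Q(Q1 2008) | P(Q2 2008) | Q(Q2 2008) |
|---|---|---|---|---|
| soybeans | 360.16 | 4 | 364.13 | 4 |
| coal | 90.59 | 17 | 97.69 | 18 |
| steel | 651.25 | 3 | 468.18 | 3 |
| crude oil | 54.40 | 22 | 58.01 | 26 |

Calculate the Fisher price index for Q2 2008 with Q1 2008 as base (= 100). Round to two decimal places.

94.86

Laspeyres component (base-period weights):
ΣP(Q2 2008)Q(Q1 2008) = 364.13×4 + 97.69×17 + 468.18×3 + 58.01×22 = 1456.52 + 1660.73 + 1404.54 + 1276.22 = 5798.01
ΣP(Q1 2008)Q(Q1 2008) = 360.16×4 + 90.59×17 + 651.25×3 + 54.40×22 = 1440.64 + 1540.03 + 1953.75 + 1196.8 = 6131.22
L = 5798.01 / 6131.22 × 100 = 94.5654
Paasche component (current-period weights):
ΣP(Q2 2008)Q(Q2 2008) = 364.13×4 + 97.69×18 + 468.18×3 + 58.01×26 = 1456.52 + 1758.42 + 1404.54 + 1508.26 = 6127.74
ΣP(Q1 2008)Q(Q2 2008) = 360.16×4 + 90.59×18 + 651.25×3 + 54.40×26 = 1440.64 + 1630.62 + 1953.75 + 1414.4 = 6439.41
P = 6127.74 / 6439.41 × 100 = 95.1600
Fisher = √(L × P) = √(94.5654 × 95.1600) = 94.8622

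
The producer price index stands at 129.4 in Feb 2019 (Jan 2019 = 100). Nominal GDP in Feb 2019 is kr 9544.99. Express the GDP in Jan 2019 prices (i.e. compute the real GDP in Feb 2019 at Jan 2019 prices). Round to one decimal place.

7376.3

Real = Nominal ÷ (Index/100) = 9544.99 ÷ (129.4/100)
     = 9544.99 ÷ 1.294 = 7376.3447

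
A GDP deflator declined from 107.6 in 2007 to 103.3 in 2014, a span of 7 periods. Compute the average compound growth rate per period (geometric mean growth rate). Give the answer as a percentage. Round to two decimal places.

Growth factor = (103.3/107.6)^(1/7) = (0.960037)^(1/7) = 0.994191
Growth rate = 0.994191 − 1 = -0.005809 = -0.5809%

-0.58%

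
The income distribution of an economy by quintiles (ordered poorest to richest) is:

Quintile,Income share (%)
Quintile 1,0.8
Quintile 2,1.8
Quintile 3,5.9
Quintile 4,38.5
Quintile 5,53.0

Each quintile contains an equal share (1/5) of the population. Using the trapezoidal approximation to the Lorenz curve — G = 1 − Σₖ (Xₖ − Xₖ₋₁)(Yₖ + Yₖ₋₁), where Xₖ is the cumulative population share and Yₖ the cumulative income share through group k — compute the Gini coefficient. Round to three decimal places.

0.564

Cumulative income shares Yₖ: 0.0080, 0.0260, 0.0850, 0.4700, 1.0000
Σ (Xₖ−Xₖ₋₁)(Yₖ+Yₖ₋₁) = (1/5)(0.0080+0.0000) + (1/5)(0.0260+0.0080) + (1/5)(0.0850+0.0260) + (1/5)(0.4700+0.0850) + (1/5)(1.0000+0.4700)
  = 0.0016 + 0.0068 + 0.0222 + 0.1110 + 0.2940 = 0.4356
G = 1 − 0.4356 = 0.5644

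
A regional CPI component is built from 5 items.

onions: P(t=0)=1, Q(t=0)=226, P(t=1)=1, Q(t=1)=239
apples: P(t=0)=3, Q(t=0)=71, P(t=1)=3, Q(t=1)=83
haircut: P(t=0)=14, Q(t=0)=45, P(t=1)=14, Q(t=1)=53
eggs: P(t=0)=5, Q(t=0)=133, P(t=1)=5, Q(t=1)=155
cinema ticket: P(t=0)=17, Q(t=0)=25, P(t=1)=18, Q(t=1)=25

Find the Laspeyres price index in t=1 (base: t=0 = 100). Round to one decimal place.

101.2

Laspeyres price index uses base-period quantities as weights.
ΣP(t=1)·Q(t=0) = 1×226 + 3×71 + 14×45 + 5×133 + 18×25 = 226 + 213 + 630 + 665 + 450 = 2184
ΣP(t=0)·Q(t=0) = 1×226 + 3×71 + 14×45 + 5×133 + 17×25 = 226 + 213 + 630 + 665 + 425 = 2159
Index = 2184 / 2159 × 100 = 101.1579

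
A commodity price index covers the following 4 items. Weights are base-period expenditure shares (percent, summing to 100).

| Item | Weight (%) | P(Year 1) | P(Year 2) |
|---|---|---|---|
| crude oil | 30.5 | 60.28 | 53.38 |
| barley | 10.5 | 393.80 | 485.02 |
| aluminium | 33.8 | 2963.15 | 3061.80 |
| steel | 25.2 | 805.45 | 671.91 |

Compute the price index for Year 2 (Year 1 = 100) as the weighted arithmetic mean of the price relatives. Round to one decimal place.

95.9

crude oil: 30.5 × (53.38/60.28) = 30.5 × 0.885534 = 27.0088
barley: 10.5 × (485.02/393.80) = 10.5 × 1.231640 = 12.9322
aluminium: 33.8 × (3061.80/2963.15) = 33.8 × 1.033292 = 34.9253
steel: 25.2 × (671.91/805.45) = 25.2 × 0.834204 = 21.0220
Index = Σ wᵢ·(p₁ᵢ/p₀ᵢ) = 27.0088 + 12.9322 + 34.9253 + 21.0220 = 95.8882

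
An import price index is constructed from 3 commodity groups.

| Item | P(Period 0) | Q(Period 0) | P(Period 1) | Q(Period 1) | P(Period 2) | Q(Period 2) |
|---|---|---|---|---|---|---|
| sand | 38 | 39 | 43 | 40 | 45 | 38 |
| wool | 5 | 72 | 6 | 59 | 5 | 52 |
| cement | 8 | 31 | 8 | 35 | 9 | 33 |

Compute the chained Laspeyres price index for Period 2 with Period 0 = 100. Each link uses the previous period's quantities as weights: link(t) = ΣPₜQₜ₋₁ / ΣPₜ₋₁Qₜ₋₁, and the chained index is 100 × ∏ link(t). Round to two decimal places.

115.46

Link Period 0→Period 1:
ΣP(Period 1)Q(Period 0) = 43×39 + 6×72 + 8×31 = 1677 + 432 + 248 = 2357
ΣP(Period 0)Q(Period 0) = 38×39 + 5×72 + 8×31 = 1482 + 360 + 248 = 2090
link = 2357/2090 = 1.127751
Link Period 1→Period 2:
ΣP(Period 2)Q(Period 1) = 45×40 + 5×59 + 9×35 = 1800 + 295 + 315 = 2410
ΣP(Period 1)Q(Period 1) = 43×40 + 6×59 + 8×35 = 1720 + 354 + 280 = 2354
link = 2410/2354 = 1.023789
Chained index = 100 × 1.127751 × 1.023789 = 115.4580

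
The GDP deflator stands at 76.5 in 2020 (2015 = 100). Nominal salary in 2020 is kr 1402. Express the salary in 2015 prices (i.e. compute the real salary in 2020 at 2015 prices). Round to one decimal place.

Real = Nominal ÷ (Index/100) = 1402 ÷ (76.5/100)
     = 1402 ÷ 0.765 = 1832.6797

1832.7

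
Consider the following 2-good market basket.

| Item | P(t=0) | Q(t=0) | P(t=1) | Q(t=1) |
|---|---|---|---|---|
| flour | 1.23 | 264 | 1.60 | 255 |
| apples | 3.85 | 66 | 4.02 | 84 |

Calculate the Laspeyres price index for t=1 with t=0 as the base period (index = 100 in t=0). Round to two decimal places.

Laspeyres price index uses base-period quantities as weights.
ΣP(t=1)·Q(t=0) = 1.60×264 + 4.02×66 = 422.4 + 265.32 = 687.72
ΣP(t=0)·Q(t=0) = 1.23×264 + 3.85×66 = 324.72 + 254.1 = 578.82
Index = 687.72 / 578.82 × 100 = 118.8141

118.81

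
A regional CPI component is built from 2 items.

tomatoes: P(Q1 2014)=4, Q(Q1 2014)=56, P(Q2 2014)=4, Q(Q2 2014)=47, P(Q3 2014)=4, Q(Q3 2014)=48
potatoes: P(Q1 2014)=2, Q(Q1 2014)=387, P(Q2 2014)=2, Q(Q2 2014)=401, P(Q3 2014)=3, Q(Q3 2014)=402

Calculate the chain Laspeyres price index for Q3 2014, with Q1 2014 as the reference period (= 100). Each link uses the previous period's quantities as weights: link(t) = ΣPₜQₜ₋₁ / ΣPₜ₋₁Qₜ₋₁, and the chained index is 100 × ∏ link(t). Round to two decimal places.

140.51

Link Q1 2014→Q2 2014:
ΣP(Q2 2014)Q(Q1 2014) = 4×56 + 2×387 = 224 + 774 = 998
ΣP(Q1 2014)Q(Q1 2014) = 4×56 + 2×387 = 224 + 774 = 998
link = 998/998 = 1.000000
Link Q2 2014→Q3 2014:
ΣP(Q3 2014)Q(Q2 2014) = 4×47 + 3×401 = 188 + 1203 = 1391
ΣP(Q2 2014)Q(Q2 2014) = 4×47 + 2×401 = 188 + 802 = 990
link = 1391/990 = 1.405051
Chained index = 100 × 1.000000 × 1.405051 = 140.5051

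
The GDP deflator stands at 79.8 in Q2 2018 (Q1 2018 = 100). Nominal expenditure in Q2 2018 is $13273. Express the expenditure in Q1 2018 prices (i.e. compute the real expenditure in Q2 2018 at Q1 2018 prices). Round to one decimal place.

16632.8

Real = Nominal ÷ (Index/100) = 13273 ÷ (79.8/100)
     = 13273 ÷ 0.798 = 16632.8321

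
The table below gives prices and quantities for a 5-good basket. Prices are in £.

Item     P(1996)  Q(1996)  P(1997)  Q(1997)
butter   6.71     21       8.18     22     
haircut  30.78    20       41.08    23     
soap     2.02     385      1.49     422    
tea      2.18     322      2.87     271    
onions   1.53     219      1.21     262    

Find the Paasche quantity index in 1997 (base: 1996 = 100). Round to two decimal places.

Paasche quantity index uses current-period prices as weights.
ΣP(1997)·Q(1997) = 8.18×22 + 41.08×23 + 1.49×422 + 2.87×271 + 1.21×262 = 179.96 + 944.84 + 628.78 + 777.77 + 317.02 = 2848.37
ΣP(1997)·Q(1996) = 8.18×21 + 41.08×20 + 1.49×385 + 2.87×322 + 1.21×219 = 171.78 + 821.6 + 573.65 + 924.14 + 264.99 = 2756.16
Index = 2848.37 / 2756.16 × 100 = 103.3456

103.35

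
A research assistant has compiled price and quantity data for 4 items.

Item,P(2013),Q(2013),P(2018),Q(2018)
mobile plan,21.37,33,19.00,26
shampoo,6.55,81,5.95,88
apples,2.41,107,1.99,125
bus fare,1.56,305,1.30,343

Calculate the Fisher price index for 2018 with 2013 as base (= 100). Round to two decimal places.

Laspeyres component (base-period weights):
ΣP(2018)Q(2013) = 19.00×33 + 5.95×81 + 1.99×107 + 1.30×305 = 627 + 481.95 + 212.93 + 396.5 = 1718.38
ΣP(2013)Q(2013) = 21.37×33 + 6.55×81 + 2.41×107 + 1.56×305 = 705.21 + 530.55 + 257.87 + 475.8 = 1969.43
L = 1718.38 / 1969.43 × 100 = 87.2527
Paasche component (current-period weights):
ΣP(2018)Q(2018) = 19.00×26 + 5.95×88 + 1.99×125 + 1.30×343 = 494 + 523.6 + 248.75 + 445.9 = 1712.25
ΣP(2013)Q(2018) = 21.37×26 + 6.55×88 + 2.41×125 + 1.56×343 = 555.62 + 576.4 + 301.25 + 535.08 = 1968.35
P = 1712.25 / 1968.35 × 100 = 86.9891
Fisher = √(L × P) = √(87.2527 × 86.9891) = 87.1208

87.12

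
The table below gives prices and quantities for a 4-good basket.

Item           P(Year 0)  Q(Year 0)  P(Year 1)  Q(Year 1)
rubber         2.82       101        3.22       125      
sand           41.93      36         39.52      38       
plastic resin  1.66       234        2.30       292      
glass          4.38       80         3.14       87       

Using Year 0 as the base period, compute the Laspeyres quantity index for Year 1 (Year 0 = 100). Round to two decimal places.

Laspeyres quantity index uses base-period prices as weights.
ΣP(Year 0)·Q(Year 1) = 2.82×125 + 41.93×38 + 1.66×292 + 4.38×87 = 352.5 + 1593.34 + 484.72 + 381.06 = 2811.62
ΣP(Year 0)·Q(Year 0) = 2.82×101 + 41.93×36 + 1.66×234 + 4.38×80 = 284.82 + 1509.48 + 388.44 + 350.4 = 2533.14
Index = 2811.62 / 2533.14 × 100 = 110.9935

110.99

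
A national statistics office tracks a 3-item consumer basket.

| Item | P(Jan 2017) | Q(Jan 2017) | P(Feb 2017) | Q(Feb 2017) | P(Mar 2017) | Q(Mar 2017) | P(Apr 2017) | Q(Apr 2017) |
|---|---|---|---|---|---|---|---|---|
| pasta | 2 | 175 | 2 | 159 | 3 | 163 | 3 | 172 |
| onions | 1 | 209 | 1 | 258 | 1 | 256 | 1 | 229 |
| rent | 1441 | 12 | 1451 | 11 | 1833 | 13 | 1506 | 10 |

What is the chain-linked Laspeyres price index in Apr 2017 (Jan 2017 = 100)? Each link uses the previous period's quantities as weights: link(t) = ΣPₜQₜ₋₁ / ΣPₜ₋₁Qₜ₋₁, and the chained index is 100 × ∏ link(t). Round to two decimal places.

105.21

Link Jan 2017→Feb 2017:
ΣP(Feb 2017)Q(Jan 2017) = 2×175 + 1×209 + 1451×12 = 350 + 209 + 17412 = 17971
ΣP(Jan 2017)Q(Jan 2017) = 2×175 + 1×209 + 1441×12 = 350 + 209 + 17292 = 17851
link = 17971/17851 = 1.006722
Link Feb 2017→Mar 2017:
ΣP(Mar 2017)Q(Feb 2017) = 3×159 + 1×258 + 1833×11 = 477 + 258 + 20163 = 20898
ΣP(Feb 2017)Q(Feb 2017) = 2×159 + 1×258 + 1451×11 = 318 + 258 + 15961 = 16537
link = 20898/16537 = 1.263712
Link Mar 2017→Apr 2017:
ΣP(Apr 2017)Q(Mar 2017) = 3×163 + 1×256 + 1506×13 = 489 + 256 + 19578 = 20323
ΣP(Mar 2017)Q(Mar 2017) = 3×163 + 1×256 + 1833×13 = 489 + 256 + 23829 = 24574
link = 20323/24574 = 0.827012
Chained index = 100 × 1.006722 × 1.263712 × 0.827012 = 105.2131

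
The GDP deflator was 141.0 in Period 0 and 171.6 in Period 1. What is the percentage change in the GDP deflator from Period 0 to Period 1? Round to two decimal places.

21.70%

Change = (171.6 − 141.0) / 141.0 × 100
       = 30.6 / 141.0 × 100 = 21.7021%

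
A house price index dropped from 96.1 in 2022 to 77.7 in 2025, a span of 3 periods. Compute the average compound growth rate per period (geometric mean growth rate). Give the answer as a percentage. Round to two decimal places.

-6.84%

Growth factor = (77.7/96.1)^(1/3) = (0.808533)^(1/3) = 0.931607
Growth rate = 0.931607 − 1 = -0.068393 = -6.8393%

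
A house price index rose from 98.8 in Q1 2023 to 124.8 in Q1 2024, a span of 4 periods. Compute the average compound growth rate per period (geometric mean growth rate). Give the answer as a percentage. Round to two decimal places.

6.01%

Growth factor = (124.8/98.8)^(1/4) = (1.263158)^(1/4) = 1.060143
Growth rate = 1.060143 − 1 = 0.060143 = 6.0143%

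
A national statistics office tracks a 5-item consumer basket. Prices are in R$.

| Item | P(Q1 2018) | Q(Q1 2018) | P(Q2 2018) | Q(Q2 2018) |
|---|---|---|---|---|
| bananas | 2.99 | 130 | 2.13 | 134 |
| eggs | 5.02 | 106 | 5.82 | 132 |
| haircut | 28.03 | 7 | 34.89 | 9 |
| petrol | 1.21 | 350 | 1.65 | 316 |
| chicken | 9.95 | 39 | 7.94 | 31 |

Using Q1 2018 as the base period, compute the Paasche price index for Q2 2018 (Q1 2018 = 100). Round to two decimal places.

106.42

Paasche price index uses current-period quantities as weights.
ΣP(Q2 2018)·Q(Q2 2018) = 2.13×134 + 5.82×132 + 34.89×9 + 1.65×316 + 7.94×31 = 285.42 + 768.24 + 314.01 + 521.4 + 246.14 = 2135.21
ΣP(Q1 2018)·Q(Q2 2018) = 2.99×134 + 5.02×132 + 28.03×9 + 1.21×316 + 9.95×31 = 400.66 + 662.64 + 252.27 + 382.36 + 308.45 = 2006.38
Index = 2135.21 / 2006.38 × 100 = 106.4210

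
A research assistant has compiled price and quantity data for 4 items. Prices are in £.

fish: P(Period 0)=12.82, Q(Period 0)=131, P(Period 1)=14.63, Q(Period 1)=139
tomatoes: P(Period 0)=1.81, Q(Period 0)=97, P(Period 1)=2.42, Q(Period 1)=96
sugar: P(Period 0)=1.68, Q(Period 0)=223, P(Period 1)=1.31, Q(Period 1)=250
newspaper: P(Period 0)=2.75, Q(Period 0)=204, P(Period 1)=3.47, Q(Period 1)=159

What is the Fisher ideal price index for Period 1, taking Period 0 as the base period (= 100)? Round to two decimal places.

Laspeyres component (base-period weights):
ΣP(Period 1)Q(Period 0) = 14.63×131 + 2.42×97 + 1.31×223 + 3.47×204 = 1916.53 + 234.74 + 292.13 + 707.88 = 3151.28
ΣP(Period 0)Q(Period 0) = 12.82×131 + 1.81×97 + 1.68×223 + 2.75×204 = 1679.42 + 175.57 + 374.64 + 561 = 2790.63
L = 3151.28 / 2790.63 × 100 = 112.9236
Paasche component (current-period weights):
ΣP(Period 1)Q(Period 1) = 14.63×139 + 2.42×96 + 1.31×250 + 3.47×159 = 2033.57 + 232.32 + 327.5 + 551.73 = 3145.12
ΣP(Period 0)Q(Period 1) = 12.82×139 + 1.81×96 + 1.68×250 + 2.75×159 = 1781.98 + 173.76 + 420 + 437.25 = 2812.99
P = 3145.12 / 2812.99 × 100 = 111.8070
Fisher = √(L × P) = √(112.9236 × 111.8070) = 112.3639

112.36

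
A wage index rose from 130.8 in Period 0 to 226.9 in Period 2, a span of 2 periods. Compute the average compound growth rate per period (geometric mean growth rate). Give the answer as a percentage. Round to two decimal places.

Growth factor = (226.9/130.8)^(1/2) = (1.734709)^(1/2) = 1.317084
Growth rate = 1.317084 − 1 = 0.317084 = 31.7084%

31.71%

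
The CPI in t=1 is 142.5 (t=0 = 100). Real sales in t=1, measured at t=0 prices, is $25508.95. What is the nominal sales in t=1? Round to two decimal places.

Nominal = Real × (Index/100) = 25508.95 × (142.5/100)
        = 25508.95 × 1.425 = 36350.2538

36350.25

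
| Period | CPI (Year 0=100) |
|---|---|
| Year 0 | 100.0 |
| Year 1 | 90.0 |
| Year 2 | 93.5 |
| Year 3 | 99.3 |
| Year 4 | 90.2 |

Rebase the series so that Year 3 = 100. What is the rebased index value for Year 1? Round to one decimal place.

90.6

Rebased(Year 1) = 90.0 / 99.3 × 100 = 90.6344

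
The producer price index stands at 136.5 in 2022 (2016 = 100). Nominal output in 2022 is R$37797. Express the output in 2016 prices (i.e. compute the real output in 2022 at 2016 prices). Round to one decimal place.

27690.1

Real = Nominal ÷ (Index/100) = 37797 ÷ (136.5/100)
     = 37797 ÷ 1.365 = 27690.1099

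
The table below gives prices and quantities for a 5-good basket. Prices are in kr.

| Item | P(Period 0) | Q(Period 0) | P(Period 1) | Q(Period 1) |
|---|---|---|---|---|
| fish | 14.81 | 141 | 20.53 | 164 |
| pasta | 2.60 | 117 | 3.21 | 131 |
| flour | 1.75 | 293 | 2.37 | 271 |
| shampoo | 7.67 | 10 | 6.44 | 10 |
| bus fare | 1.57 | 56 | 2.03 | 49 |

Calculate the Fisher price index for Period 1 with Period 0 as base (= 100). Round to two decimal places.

Laspeyres component (base-period weights):
ΣP(Period 1)Q(Period 0) = 20.53×141 + 3.21×117 + 2.37×293 + 6.44×10 + 2.03×56 = 2894.73 + 375.57 + 694.41 + 64.4 + 113.68 = 4142.79
ΣP(Period 0)Q(Period 0) = 14.81×141 + 2.60×117 + 1.75×293 + 7.67×10 + 1.57×56 = 2088.21 + 304.2 + 512.75 + 76.7 + 87.92 = 3069.78
L = 4142.79 / 3069.78 × 100 = 134.9540
Paasche component (current-period weights):
ΣP(Period 1)Q(Period 1) = 20.53×164 + 3.21×131 + 2.37×271 + 6.44×10 + 2.03×49 = 3366.92 + 420.51 + 642.27 + 64.4 + 99.47 = 4593.57
ΣP(Period 0)Q(Period 1) = 14.81×164 + 2.60×131 + 1.75×271 + 7.67×10 + 1.57×49 = 2428.84 + 340.6 + 474.25 + 76.7 + 76.93 = 3397.32
P = 4593.57 / 3397.32 × 100 = 135.2116
Fisher = √(L × P) = √(134.9540 × 135.2116) = 135.0827

135.08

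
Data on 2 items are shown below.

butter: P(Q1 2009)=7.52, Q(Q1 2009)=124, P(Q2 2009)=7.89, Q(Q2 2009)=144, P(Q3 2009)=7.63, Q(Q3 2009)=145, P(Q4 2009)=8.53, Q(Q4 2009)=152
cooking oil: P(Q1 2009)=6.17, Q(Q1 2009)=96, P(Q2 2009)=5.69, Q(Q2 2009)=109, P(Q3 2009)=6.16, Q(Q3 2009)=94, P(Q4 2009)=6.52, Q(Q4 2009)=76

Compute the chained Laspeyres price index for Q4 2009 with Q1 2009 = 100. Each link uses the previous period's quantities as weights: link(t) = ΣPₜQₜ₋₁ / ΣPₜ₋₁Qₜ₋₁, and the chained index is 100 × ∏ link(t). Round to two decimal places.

Link Q1 2009→Q2 2009:
ΣP(Q2 2009)Q(Q1 2009) = 7.89×124 + 5.69×96 = 978.36 + 546.24 = 1524.6
ΣP(Q1 2009)Q(Q1 2009) = 7.52×124 + 6.17×96 = 932.48 + 592.32 = 1524.8
link = 1524.6/1524.8 = 0.999869
Link Q2 2009→Q3 2009:
ΣP(Q3 2009)Q(Q2 2009) = 7.63×144 + 6.16×109 = 1098.72 + 671.44 = 1770.16
ΣP(Q2 2009)Q(Q2 2009) = 7.89×144 + 5.69×109 = 1136.16 + 620.21 = 1756.37
link = 1770.16/1756.37 = 1.007851
Link Q3 2009→Q4 2009:
ΣP(Q4 2009)Q(Q3 2009) = 8.53×145 + 6.52×94 = 1236.85 + 612.88 = 1849.73
ΣP(Q3 2009)Q(Q3 2009) = 7.63×145 + 6.16×94 = 1106.35 + 579.04 = 1685.39
link = 1849.73/1685.39 = 1.097509
Chained index = 100 × 0.999869 × 1.007851 × 1.097509 = 110.5981

110.60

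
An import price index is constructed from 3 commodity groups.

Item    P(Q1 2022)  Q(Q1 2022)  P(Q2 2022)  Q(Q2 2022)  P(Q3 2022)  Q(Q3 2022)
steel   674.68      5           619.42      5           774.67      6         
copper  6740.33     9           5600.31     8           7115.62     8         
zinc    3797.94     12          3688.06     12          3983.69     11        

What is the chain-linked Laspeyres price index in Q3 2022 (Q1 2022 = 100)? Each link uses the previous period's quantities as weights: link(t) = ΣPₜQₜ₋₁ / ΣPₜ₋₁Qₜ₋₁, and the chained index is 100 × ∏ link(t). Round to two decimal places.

105.10

Link Q1 2022→Q2 2022:
ΣP(Q2 2022)Q(Q1 2022) = 619.42×5 + 5600.31×9 + 3688.06×12 = 3097.1 + 50402.79 + 44256.72 = 97756.61
ΣP(Q1 2022)Q(Q1 2022) = 674.68×5 + 6740.33×9 + 3797.94×12 = 3373.4 + 60662.97 + 45575.28 = 109611.65
link = 97756.61/109611.65 = 0.891845
Link Q2 2022→Q3 2022:
ΣP(Q3 2022)Q(Q2 2022) = 774.67×5 + 7115.62×8 + 3983.69×12 = 3873.35 + 56924.96 + 47804.28 = 108602.59
ΣP(Q2 2022)Q(Q2 2022) = 619.42×5 + 5600.31×8 + 3688.06×12 = 3097.1 + 44802.48 + 44256.72 = 92156.3
link = 108602.59/92156.3 = 1.178461
Chained index = 100 × 0.891845 × 1.178461 = 105.1004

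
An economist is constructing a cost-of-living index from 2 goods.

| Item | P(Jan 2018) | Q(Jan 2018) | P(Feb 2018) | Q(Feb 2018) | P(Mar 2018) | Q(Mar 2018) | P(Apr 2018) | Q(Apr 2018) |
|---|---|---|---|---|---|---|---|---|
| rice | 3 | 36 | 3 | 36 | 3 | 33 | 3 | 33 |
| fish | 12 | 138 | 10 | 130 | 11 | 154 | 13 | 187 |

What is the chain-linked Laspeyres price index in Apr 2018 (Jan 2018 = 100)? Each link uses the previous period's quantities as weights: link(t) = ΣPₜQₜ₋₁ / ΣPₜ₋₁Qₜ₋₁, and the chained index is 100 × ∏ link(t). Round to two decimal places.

107.97

Link Jan 2018→Feb 2018:
ΣP(Feb 2018)Q(Jan 2018) = 3×36 + 10×138 = 108 + 1380 = 1488
ΣP(Jan 2018)Q(Jan 2018) = 3×36 + 12×138 = 108 + 1656 = 1764
link = 1488/1764 = 0.843537
Link Feb 2018→Mar 2018:
ΣP(Mar 2018)Q(Feb 2018) = 3×36 + 11×130 = 108 + 1430 = 1538
ΣP(Feb 2018)Q(Feb 2018) = 3×36 + 10×130 = 108 + 1300 = 1408
link = 1538/1408 = 1.092330
Link Mar 2018→Apr 2018:
ΣP(Apr 2018)Q(Mar 2018) = 3×33 + 13×154 = 99 + 2002 = 2101
ΣP(Mar 2018)Q(Mar 2018) = 3×33 + 11×154 = 99 + 1694 = 1793
link = 2101/1793 = 1.171779
Chained index = 100 × 0.843537 × 1.092330 × 1.171779 = 107.9702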